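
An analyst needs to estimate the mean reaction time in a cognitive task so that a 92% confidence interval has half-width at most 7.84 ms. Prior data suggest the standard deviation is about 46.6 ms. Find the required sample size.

n = 109

For a mean, the margin of error is E = z·σ/√n, so n = (zσ/E)².
At 92% confidence, z = 1.751.
n = (1.751 × 46.6 / 7.84)² = 108.32
Round up: n = 109.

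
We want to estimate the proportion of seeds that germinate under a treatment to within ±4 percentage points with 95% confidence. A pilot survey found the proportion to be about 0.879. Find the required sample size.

For a proportion with margin E = 0.04 at 95% confidence, z = 1.960.
n = p̂(1−p̂)(z/E)² = 0.879 × 0.121 × (1.960/0.04)² = 255.37
Round up: n = 256.

n = 256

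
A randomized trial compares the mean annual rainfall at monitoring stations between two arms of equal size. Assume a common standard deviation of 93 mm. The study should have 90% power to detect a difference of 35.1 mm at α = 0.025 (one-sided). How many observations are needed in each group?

For two equal groups, n per group = 2·((z_α + z_β)·σ/δ)².
z_α = 1.960; z_β = 1.282 (power 90%).
n = 2 × (3.242 × 93 / 35.1)² = 2 × 73.79 = 147.58
Round up: n = 148 per group.

148 per group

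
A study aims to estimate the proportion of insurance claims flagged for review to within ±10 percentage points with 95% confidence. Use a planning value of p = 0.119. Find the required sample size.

For a proportion with margin E = 0.1 at 95% confidence, z = 1.960.
n = p̂(1−p̂)(z/E)² = 0.119 × 0.881 × (1.960/0.1)² = 40.27
Round up: n = 41.

41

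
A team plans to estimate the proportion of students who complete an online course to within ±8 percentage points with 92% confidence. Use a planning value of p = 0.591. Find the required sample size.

116

For a proportion with margin E = 0.08 at 92% confidence, z = 1.751.
n = p̂(1−p̂)(z/E)² = 0.591 × 0.409 × (1.751/0.08)² = 115.80
Round up: n = 116.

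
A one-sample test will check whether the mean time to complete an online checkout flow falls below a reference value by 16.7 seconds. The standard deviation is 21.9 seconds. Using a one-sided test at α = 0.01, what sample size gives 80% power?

For a one-sample z-test, n = ((z_α + z_β)·σ/δ)².
z_α = 2.326 (one-sided α = 0.01); z_β = 0.842 (power 80% → β = 0.2).
n = (3.168 × 21.9 / 16.7)² = 17.26
Round up: n = 18.

18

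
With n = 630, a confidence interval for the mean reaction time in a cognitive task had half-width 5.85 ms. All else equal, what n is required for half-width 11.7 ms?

Margin of error scales as 1/√n, so n₂ = n₁·(E₁/E₂)².
n₂ = 630 × (5.85/11.7)² = 630 × 0.25 = 157.50
Round up: n₂ = 158.

n = 158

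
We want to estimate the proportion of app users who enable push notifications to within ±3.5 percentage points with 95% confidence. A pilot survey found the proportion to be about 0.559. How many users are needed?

n = 774

For a proportion with margin E = 0.035 at 95% confidence, z = 1.960.
n = p̂(1−p̂)(z/E)² = 0.559 × 0.441 × (1.960/0.035)² = 773.08
Round up: n = 774.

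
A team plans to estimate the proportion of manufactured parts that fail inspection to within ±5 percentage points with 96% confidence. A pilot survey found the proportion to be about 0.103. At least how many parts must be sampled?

For a proportion with margin E = 0.05 at 96% confidence, z = 2.054.
n = p̂(1−p̂)(z/E)² = 0.103 × 0.897 × (2.054/0.05)² = 155.92
Round up: n = 156.

156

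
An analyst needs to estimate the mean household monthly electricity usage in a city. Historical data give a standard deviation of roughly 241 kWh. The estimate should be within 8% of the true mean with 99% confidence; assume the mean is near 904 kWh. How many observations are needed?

n = 74

For a mean, the margin of error is E = z·σ/√n, so n = (zσ/E)².
At 99% confidence, z = 2.576.
E = 8% of 904 = 72.32 kWh.
n = (2.576 × 241 / 72.32)² = 73.69
Round up: n = 74.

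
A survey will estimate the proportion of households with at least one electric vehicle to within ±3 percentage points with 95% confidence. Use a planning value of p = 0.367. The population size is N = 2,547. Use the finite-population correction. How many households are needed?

714

For a proportion with margin E = 0.03 at 95% confidence, z = 1.960.
n = p̂(1−p̂)(z/E)² = 0.367 × 0.633 × (1.960/0.03)² = 991.61 — call this n₀.
Finite-population correction with N = 2,547: n = n₀ / (1 + (n₀−1)/N) = 991.61 / 1.389 = 713.90
Round up: n = 714.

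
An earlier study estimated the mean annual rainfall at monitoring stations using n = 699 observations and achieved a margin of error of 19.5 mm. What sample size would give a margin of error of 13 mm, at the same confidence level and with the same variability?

n = 1573

Margin of error scales as 1/√n, so n₂ = n₁·(E₁/E₂)².
n₂ = 699 × (19.5/13)² = 699 × 2.25 = 1572.75
Round up: n₂ = 1573.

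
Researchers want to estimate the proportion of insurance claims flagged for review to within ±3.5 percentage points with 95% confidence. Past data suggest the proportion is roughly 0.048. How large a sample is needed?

For a proportion with margin E = 0.035 at 95% confidence, z = 1.960.
n = p̂(1−p̂)(z/E)² = 0.048 × 0.952 × (1.960/0.035)² = 143.30
Round up: n = 144.

n = 144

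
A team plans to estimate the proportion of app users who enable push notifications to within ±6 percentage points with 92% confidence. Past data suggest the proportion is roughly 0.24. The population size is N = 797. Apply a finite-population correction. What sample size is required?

n = 131

For a proportion with margin E = 0.06 at 92% confidence, z = 1.751.
n = p̂(1−p̂)(z/E)² = 0.24 × 0.76 × (1.751/0.06)² = 155.34 — call this n₀.
Finite-population correction with N = 797: n = n₀ / (1 + (n₀−1)/N) = 155.34 / 1.194 = 130.10
Round up: n = 131.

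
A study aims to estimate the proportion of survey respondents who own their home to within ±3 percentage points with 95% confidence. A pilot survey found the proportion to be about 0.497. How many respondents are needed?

1068

For a proportion with margin E = 0.03 at 95% confidence, z = 1.960.
n = p̂(1−p̂)(z/E)² = 0.497 × 0.503 × (1.960/0.03)² = 1067.07
Round up: n = 1068.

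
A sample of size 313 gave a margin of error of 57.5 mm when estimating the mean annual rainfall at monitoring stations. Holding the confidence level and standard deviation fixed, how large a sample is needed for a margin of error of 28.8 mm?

Margin of error scales as 1/√n, so n₂ = n₁·(E₁/E₂)².
n₂ = 313 × (57.5/28.8)² = 313 × 3.986 = 1247.62
Round up: n₂ = 1248.

n = 1248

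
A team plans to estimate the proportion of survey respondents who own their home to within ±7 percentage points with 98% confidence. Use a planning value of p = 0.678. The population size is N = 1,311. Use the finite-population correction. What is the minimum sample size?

n = 204

For a proportion with margin E = 0.07 at 98% confidence, z = 2.326.
n = p̂(1−p̂)(z/E)² = 0.678 × 0.322 × (2.326/0.07)² = 241.05 — call this n₀.
Finite-population correction with N = 1,311: n = n₀ / (1 + (n₀−1)/N) = 241.05 / 1.183 = 203.76
Round up: n = 204.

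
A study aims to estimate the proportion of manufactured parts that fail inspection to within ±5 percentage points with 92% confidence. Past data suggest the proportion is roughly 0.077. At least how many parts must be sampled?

For a proportion with margin E = 0.05 at 92% confidence, z = 1.751.
n = p̂(1−p̂)(z/E)² = 0.077 × 0.923 × (1.751/0.05)² = 87.16
Round up: n = 88.

n = 88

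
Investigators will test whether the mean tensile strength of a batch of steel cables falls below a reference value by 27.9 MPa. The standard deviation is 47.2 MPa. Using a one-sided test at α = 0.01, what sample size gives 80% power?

For a one-sample z-test, n = ((z_α + z_β)·σ/δ)².
z_α = 2.326 (one-sided α = 0.01); z_β = 0.842 (power 80% → β = 0.2).
n = (3.168 × 47.2 / 27.9)² = 28.72
Round up: n = 29.

29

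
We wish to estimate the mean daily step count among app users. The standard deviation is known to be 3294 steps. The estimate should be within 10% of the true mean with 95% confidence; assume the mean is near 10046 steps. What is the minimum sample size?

n = 42

For a mean, the margin of error is E = z·σ/√n, so n = (zσ/E)².
At 95% confidence, z = 1.960.
E = 10% of 10046 = 1005 steps.
n = (1.960 × 3294 / 1005)² = 41.30
Round up: n = 42.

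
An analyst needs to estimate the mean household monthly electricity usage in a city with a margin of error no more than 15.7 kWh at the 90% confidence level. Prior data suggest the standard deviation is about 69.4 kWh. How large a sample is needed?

53

For a mean, the margin of error is E = z·σ/√n, so n = (zσ/E)².
At 90% confidence, z = 1.645.
n = (1.645 × 69.4 / 15.7)² = 52.88
Round up: n = 53.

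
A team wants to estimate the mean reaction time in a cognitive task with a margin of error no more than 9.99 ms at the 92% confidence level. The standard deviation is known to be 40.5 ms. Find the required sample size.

n = 51

For a mean, the margin of error is E = z·σ/√n, so n = (zσ/E)².
At 92% confidence, z = 1.751.
n = (1.751 × 40.5 / 9.99)² = 50.39
Round up: n = 51.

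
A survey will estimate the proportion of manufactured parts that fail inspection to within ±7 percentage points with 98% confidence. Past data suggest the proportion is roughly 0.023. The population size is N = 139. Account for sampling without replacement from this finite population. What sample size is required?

For a proportion with margin E = 0.07 at 98% confidence, z = 2.326.
n = p̂(1−p̂)(z/E)² = 0.023 × 0.977 × (2.326/0.07)² = 24.81 — call this n₀.
Finite-population correction with N = 139: n = n₀ / (1 + (n₀−1)/N) = 24.81 / 1.171 = 21.19
Round up: n = 22.

22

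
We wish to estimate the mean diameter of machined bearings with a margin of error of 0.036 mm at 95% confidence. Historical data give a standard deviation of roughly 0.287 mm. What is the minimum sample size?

For a mean, the margin of error is E = z·σ/√n, so n = (zσ/E)².
At 95% confidence, z = 1.960.
n = (1.960 × 0.287 / 0.036)² = 244.16
Round up: n = 245.

245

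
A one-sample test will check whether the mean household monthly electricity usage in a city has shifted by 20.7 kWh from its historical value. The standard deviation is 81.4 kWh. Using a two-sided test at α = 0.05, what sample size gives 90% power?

For a one-sample z-test, n = ((z_{α/2} + z_β)·σ/δ)².
z_{α/2} = 1.960 (two-sided α = 0.05); z_β = 1.282 (power 90% → β = 0.1).
n = (3.242 × 81.4 / 20.7)² = 162.53
Round up: n = 163.

163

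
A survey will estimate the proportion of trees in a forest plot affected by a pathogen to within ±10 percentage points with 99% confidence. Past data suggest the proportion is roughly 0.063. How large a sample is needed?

For a proportion with margin E = 0.1 at 99% confidence, z = 2.576.
n = p̂(1−p̂)(z/E)² = 0.063 × 0.937 × (2.576/0.1)² = 39.17
Round up: n = 40.

n = 40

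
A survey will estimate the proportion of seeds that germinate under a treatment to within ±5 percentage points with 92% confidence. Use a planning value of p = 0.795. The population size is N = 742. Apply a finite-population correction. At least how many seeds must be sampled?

158

For a proportion with margin E = 0.05 at 92% confidence, z = 1.751.
n = p̂(1−p̂)(z/E)² = 0.795 × 0.205 × (1.751/0.05)² = 199.87 — call this n₀.
Finite-population correction with N = 742: n = n₀ / (1 + (n₀−1)/N) = 199.87 / 1.268 = 157.63
Round up: n = 158.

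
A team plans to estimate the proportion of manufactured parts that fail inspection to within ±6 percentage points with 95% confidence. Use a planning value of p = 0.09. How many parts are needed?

n = 88

For a proportion with margin E = 0.06 at 95% confidence, z = 1.960.
n = p̂(1−p̂)(z/E)² = 0.09 × 0.91 × (1.960/0.06)² = 87.40
Round up: n = 88.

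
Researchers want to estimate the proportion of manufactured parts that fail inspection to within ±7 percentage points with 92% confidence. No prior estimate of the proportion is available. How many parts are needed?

n = 157

For a proportion with margin E = 0.07 at 92% confidence, z = 1.751.
With no prior estimate, use p = 0.5, which maximizes p(1−p) at 0.25.
n = 0.25 × (z/E)² = 0.25 × (1.751/0.07)² = 156.43
Round up: n = 157.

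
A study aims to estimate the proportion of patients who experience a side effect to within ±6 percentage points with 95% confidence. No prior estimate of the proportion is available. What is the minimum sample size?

267

For a proportion with margin E = 0.06 at 95% confidence, z = 1.960.
With no prior estimate, use p = 0.5, which maximizes p(1−p) at 0.25.
n = 0.25 × (z/E)² = 0.25 × (1.960/0.06)² = 266.78
Round up: n = 267.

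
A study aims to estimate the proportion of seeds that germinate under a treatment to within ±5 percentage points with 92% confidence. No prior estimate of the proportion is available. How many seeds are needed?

For a proportion with margin E = 0.05 at 92% confidence, z = 1.751.
With no prior estimate, use p = 0.5, which maximizes p(1−p) at 0.25.
n = 0.25 × (z/E)² = 0.25 × (1.751/0.05)² = 306.60
Round up: n = 307.

307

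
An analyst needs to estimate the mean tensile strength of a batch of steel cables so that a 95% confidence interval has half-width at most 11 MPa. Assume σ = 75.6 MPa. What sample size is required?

For a mean, the margin of error is E = z·σ/√n, so n = (zσ/E)².
At 95% confidence, z = 1.960.
n = (1.960 × 75.6 / 11)² = 181.46
Round up: n = 182.

182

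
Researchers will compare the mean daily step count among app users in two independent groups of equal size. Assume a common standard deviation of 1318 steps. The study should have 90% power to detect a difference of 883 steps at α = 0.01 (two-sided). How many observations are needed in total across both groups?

134 total

For two equal groups, n per group = 2·((z_{α/2} + z_β)·σ/δ)².
z_{α/2} = 2.576; z_β = 1.282 (power 90%).
n = 2 × (3.858 × 1318 / 883)² = 2 × 33.16 = 66.32
Round up: n = 67 per group.
Total across both groups: 2 × 67 = 134.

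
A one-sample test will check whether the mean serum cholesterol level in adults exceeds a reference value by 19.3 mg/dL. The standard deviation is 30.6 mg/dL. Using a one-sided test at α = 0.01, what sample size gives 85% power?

For a one-sample z-test, n = ((z_α + z_β)·σ/δ)².
z_α = 2.326 (one-sided α = 0.01); z_β = 1.036 (power 85% → β = 0.15).
n = (3.362 × 30.6 / 19.3)² = 28.41
Round up: n = 29.

n = 29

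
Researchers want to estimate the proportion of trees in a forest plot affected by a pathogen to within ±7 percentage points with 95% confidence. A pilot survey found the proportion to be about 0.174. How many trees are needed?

n = 113

For a proportion with margin E = 0.07 at 95% confidence, z = 1.960.
n = p̂(1−p̂)(z/E)² = 0.174 × 0.826 × (1.960/0.07)² = 112.68
Round up: n = 113.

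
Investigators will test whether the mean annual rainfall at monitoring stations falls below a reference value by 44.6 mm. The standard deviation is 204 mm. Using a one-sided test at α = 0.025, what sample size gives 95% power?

n = 272

For a one-sample z-test, n = ((z_α + z_β)·σ/δ)².
z_α = 1.960 (one-sided α = 0.025); z_β = 1.645 (power 95% → β = 0.05).
n = (3.605 × 204 / 44.6)² = 271.89
Round up: n = 272.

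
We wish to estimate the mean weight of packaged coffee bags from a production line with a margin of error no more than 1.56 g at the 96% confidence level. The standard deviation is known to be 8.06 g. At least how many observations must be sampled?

113

For a mean, the margin of error is E = z·σ/√n, so n = (zσ/E)².
At 96% confidence, z = 2.054.
n = (2.054 × 8.06 / 1.56)² = 112.62
Round up: n = 113.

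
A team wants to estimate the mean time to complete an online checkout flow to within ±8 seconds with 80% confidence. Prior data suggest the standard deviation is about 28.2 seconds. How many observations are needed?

For a mean, the margin of error is E = z·σ/√n, so n = (zσ/E)².
At 80% confidence, z = 1.282.
n = (1.282 × 28.2 / 8)² = 20.42
Round up: n = 21.

n = 21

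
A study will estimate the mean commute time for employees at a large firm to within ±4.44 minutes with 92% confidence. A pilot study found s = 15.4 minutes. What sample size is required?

For a mean, the margin of error is E = z·σ/√n, so n = (zσ/E)².
At 92% confidence, z = 1.751.
n = (1.751 × 15.4 / 4.44)² = 36.88
Round up: n = 37.

n = 37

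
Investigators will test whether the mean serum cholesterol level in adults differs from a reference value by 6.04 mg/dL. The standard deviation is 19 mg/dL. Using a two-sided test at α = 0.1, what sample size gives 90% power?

For a one-sample z-test, n = ((z_{α/2} + z_β)·σ/δ)².
z_{α/2} = 1.645 (two-sided α = 0.1); z_β = 1.282 (power 90% → β = 0.1).
n = (2.927 × 19 / 6.04)² = 84.78
Round up: n = 85.

85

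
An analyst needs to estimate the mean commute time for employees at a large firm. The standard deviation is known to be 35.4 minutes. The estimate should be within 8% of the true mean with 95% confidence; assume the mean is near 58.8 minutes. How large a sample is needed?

218

For a mean, the margin of error is E = z·σ/√n, so n = (zσ/E)².
At 95% confidence, z = 1.960.
E = 8% of 58.8 = 4.704 minutes.
n = (1.960 × 35.4 / 4.704)² = 217.56
Round up: n = 218.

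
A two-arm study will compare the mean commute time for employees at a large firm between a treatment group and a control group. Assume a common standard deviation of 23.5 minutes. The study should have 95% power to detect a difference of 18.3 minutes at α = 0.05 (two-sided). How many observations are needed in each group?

43 per group

For two equal groups, n per group = 2·((z_{α/2} + z_β)·σ/δ)².
z_{α/2} = 1.960; z_β = 1.645 (power 95%).
n = 2 × (3.605 × 23.5 / 18.3)² = 2 × 21.43 = 42.86
Round up: n = 43 per group.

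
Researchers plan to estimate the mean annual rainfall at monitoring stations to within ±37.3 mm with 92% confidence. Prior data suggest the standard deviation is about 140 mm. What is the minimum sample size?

44

For a mean, the margin of error is E = z·σ/√n, so n = (zσ/E)².
At 92% confidence, z = 1.751.
n = (1.751 × 140 / 37.3)² = 43.19
Round up: n = 44.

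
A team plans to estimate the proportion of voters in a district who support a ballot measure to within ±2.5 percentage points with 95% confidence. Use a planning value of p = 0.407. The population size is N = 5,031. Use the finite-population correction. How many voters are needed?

For a proportion with margin E = 0.025 at 95% confidence, z = 1.960.
n = p̂(1−p̂)(z/E)² = 0.407 × 0.593 × (1.960/0.025)² = 1483.48 — call this n₀.
Finite-population correction with N = 5,031: n = n₀ / (1 + (n₀−1)/N) = 1483.48 / 1.295 = 1145.54
Round up: n = 1146.

1146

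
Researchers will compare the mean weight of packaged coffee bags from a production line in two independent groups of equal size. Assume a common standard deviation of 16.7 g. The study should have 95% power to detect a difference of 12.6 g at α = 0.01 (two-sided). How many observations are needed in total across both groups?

126 total

For two equal groups, n per group = 2·((z_{α/2} + z_β)·σ/δ)².
z_{α/2} = 2.576; z_β = 1.645 (power 95%).
n = 2 × (4.221 × 16.7 / 12.6)² = 2 × 31.30 = 62.60
Round up: n = 63 per group.
Total across both groups: 2 × 63 = 126.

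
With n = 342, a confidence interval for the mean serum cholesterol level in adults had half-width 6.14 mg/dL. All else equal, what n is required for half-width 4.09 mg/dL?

Margin of error scales as 1/√n, so n₂ = n₁·(E₁/E₂)².
n₂ = 342 × (6.14/4.09)² = 342 × 2.254 = 770.87
Round up: n₂ = 771.

n = 771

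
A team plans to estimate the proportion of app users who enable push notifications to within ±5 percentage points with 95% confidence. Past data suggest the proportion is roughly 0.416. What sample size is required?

374

For a proportion with margin E = 0.05 at 95% confidence, z = 1.960.
n = p̂(1−p̂)(z/E)² = 0.416 × 0.584 × (1.960/0.05)² = 373.32
Round up: n = 374.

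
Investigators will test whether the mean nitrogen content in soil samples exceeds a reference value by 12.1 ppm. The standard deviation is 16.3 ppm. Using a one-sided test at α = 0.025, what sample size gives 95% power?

n = 24

For a one-sample z-test, n = ((z_α + z_β)·σ/δ)².
z_α = 1.960 (one-sided α = 0.025); z_β = 1.645 (power 95% → β = 0.05).
n = (3.605 × 16.3 / 12.1)² = 23.58
Round up: n = 24.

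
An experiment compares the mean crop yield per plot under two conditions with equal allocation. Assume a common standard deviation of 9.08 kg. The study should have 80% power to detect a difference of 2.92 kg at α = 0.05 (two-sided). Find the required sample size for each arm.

For two equal groups, n per group = 2·((z_{α/2} + z_β)·σ/δ)².
z_{α/2} = 1.960; z_β = 0.842 (power 80%).
n = 2 × (2.802 × 9.08 / 2.92)² = 2 × 75.92 = 151.84
Round up: n = 152 per group.

152 per group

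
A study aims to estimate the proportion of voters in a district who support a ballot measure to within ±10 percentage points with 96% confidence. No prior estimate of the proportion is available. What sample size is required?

106

For a proportion with margin E = 0.1 at 96% confidence, z = 2.054.
With no prior estimate, use p = 0.5, which maximizes p(1−p) at 0.25.
n = 0.25 × (z/E)² = 0.25 × (2.054/0.1)² = 105.47
Round up: n = 106.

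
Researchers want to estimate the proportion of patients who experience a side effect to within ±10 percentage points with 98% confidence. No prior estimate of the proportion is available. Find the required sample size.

For a proportion with margin E = 0.1 at 98% confidence, z = 2.326.
With no prior estimate, use p = 0.5, which maximizes p(1−p) at 0.25.
n = 0.25 × (z/E)² = 0.25 × (2.326/0.1)² = 135.26
Round up: n = 136.

136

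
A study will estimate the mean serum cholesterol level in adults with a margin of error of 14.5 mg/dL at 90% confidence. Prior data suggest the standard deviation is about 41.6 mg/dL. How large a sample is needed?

For a mean, the margin of error is E = z·σ/√n, so n = (zσ/E)².
At 90% confidence, z = 1.645.
n = (1.645 × 41.6 / 14.5)² = 22.27
Round up: n = 23.

23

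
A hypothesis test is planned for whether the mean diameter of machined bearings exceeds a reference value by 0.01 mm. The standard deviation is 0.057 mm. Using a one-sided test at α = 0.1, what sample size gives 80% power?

For a one-sample z-test, n = ((z_α + z_β)·σ/δ)².
z_α = 1.282 (one-sided α = 0.1); z_β = 0.842 (power 80% → β = 0.2).
n = (2.124 × 0.057 / 0.01)² = 146.57
Round up: n = 147.

147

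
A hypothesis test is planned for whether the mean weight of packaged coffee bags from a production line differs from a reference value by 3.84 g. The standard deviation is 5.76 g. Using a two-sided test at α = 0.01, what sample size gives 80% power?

27

For a one-sample z-test, n = ((z_{α/2} + z_β)·σ/δ)².
z_{α/2} = 2.576 (two-sided α = 0.01); z_β = 0.842 (power 80% → β = 0.2).
n = (3.418 × 5.76 / 3.84)² = 26.29
Round up: n = 27.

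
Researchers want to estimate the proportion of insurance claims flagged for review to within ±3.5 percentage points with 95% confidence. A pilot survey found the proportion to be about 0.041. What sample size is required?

124

For a proportion with margin E = 0.035 at 95% confidence, z = 1.960.
n = p̂(1−p̂)(z/E)² = 0.041 × 0.959 × (1.960/0.035)² = 123.30
Round up: n = 124.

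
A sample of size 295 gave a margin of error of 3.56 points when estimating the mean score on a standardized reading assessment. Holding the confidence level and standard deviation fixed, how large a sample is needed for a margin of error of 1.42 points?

Margin of error scales as 1/√n, so n₂ = n₁·(E₁/E₂)².
n₂ = 295 × (3.56/1.42)² = 295 × 6.285 = 1854.08
Round up: n₂ = 1855.

n = 1855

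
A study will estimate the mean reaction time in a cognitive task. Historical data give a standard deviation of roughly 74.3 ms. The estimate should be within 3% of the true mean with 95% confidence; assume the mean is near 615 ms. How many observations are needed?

For a mean, the margin of error is E = z·σ/√n, so n = (zσ/E)².
At 95% confidence, z = 1.960.
E = 3% of 615 = 18.45 ms.
n = (1.960 × 74.3 / 18.45)² = 62.30
Round up: n = 63.

63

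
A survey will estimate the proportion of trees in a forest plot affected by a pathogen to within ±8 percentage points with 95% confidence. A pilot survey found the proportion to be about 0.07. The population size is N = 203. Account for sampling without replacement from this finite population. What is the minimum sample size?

33

For a proportion with margin E = 0.08 at 95% confidence, z = 1.960.
n = p̂(1−p̂)(z/E)² = 0.07 × 0.93 × (1.960/0.08)² = 39.08 — call this n₀.
Finite-population correction with N = 203: n = n₀ / (1 + (n₀−1)/N) = 39.08 / 1.188 = 32.90
Round up: n = 33.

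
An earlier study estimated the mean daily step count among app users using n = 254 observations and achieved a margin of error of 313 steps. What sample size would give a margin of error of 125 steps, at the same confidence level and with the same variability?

1593

Margin of error scales as 1/√n, so n₂ = n₁·(E₁/E₂)².
n₂ = 254 × (313/125)² = 254 × 6.27 = 1592.58
Round up: n₂ = 1593.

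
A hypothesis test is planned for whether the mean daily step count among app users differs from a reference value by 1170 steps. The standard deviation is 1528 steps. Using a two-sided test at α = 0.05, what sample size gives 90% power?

18

For a one-sample z-test, n = ((z_{α/2} + z_β)·σ/δ)².
z_{α/2} = 1.960 (two-sided α = 0.05); z_β = 1.282 (power 90% → β = 0.1).
n = (3.242 × 1528 / 1170)² = 17.93
Round up: n = 18.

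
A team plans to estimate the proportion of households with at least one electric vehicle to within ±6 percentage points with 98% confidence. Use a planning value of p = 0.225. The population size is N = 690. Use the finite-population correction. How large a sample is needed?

191

For a proportion with margin E = 0.06 at 98% confidence, z = 2.326.
n = p̂(1−p̂)(z/E)² = 0.225 × 0.775 × (2.326/0.06)² = 262.06 — call this n₀.
Finite-population correction with N = 690: n = n₀ / (1 + (n₀−1)/N) = 262.06 / 1.378 = 190.17
Round up: n = 191.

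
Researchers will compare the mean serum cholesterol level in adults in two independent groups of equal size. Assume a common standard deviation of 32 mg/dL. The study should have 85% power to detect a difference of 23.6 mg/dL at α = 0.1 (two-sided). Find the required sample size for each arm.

27 per group

For two equal groups, n per group = 2·((z_{α/2} + z_β)·σ/δ)².
z_{α/2} = 1.645; z_β = 1.036 (power 85%).
n = 2 × (2.681 × 32 / 23.6)² = 2 × 13.22 = 26.44
Round up: n = 27 per group.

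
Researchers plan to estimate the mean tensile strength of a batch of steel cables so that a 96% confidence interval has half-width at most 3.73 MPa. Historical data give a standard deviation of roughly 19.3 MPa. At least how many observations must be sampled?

For a mean, the margin of error is E = z·σ/√n, so n = (zσ/E)².
At 96% confidence, z = 2.054.
n = (2.054 × 19.3 / 3.73)² = 112.95
Round up: n = 113.

113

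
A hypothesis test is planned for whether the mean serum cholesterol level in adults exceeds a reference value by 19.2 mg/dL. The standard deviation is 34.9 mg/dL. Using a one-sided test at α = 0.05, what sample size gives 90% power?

For a one-sample z-test, n = ((z_α + z_β)·σ/δ)².
z_α = 1.645 (one-sided α = 0.05); z_β = 1.282 (power 90% → β = 0.1).
n = (2.927 × 34.9 / 19.2)² = 28.31
Round up: n = 29.

29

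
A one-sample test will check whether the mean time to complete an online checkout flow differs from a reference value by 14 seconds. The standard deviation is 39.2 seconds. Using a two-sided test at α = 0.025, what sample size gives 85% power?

For a one-sample z-test, n = ((z_{α/2} + z_β)·σ/δ)².
z_{α/2} = 2.241 (two-sided α = 0.025); z_β = 1.036 (power 85% → β = 0.15).
n = (3.277 × 39.2 / 14)² = 84.19
Round up: n = 85.

85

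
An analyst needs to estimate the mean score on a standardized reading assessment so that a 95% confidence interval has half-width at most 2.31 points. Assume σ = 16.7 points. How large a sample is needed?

n = 201

For a mean, the margin of error is E = z·σ/√n, so n = (zσ/E)².
At 95% confidence, z = 1.960.
n = (1.960 × 16.7 / 2.31)² = 200.78
Round up: n = 201.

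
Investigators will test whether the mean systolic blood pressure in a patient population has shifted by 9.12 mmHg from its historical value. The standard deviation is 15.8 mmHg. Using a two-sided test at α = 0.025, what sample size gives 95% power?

46

For a one-sample z-test, n = ((z_{α/2} + z_β)·σ/δ)².
z_{α/2} = 2.241 (two-sided α = 0.025); z_β = 1.645 (power 95% → β = 0.05).
n = (3.886 × 15.8 / 9.12)² = 45.32
Round up: n = 46.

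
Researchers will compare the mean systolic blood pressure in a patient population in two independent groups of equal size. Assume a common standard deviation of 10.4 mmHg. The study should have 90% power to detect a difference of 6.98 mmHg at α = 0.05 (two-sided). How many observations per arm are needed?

For two equal groups, n per group = 2·((z_{α/2} + z_β)·σ/δ)².
z_{α/2} = 1.960; z_β = 1.282 (power 90%).
n = 2 × (3.242 × 10.4 / 6.98)² = 2 × 23.33 = 46.66
Round up: n = 47 per group.

47 per group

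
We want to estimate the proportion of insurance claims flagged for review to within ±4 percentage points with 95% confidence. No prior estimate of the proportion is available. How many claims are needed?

601

For a proportion with margin E = 0.04 at 95% confidence, z = 1.960.
With no prior estimate, use p = 0.5, which maximizes p(1−p) at 0.25.
n = 0.25 × (z/E)² = 0.25 × (1.960/0.04)² = 600.25
Round up: n = 601.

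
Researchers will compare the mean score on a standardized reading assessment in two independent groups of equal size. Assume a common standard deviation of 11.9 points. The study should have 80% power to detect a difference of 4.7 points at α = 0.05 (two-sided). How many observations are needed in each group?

For two equal groups, n per group = 2·((z_{α/2} + z_β)·σ/δ)².
z_{α/2} = 1.960; z_β = 0.842 (power 80%).
n = 2 × (2.802 × 11.9 / 4.7)² = 2 × 50.33 = 100.66
Round up: n = 101 per group.

101 per group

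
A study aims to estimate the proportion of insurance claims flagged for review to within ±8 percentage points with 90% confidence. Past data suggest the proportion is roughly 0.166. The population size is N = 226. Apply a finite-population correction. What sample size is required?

For a proportion with margin E = 0.08 at 90% confidence, z = 1.645.
n = p̂(1−p̂)(z/E)² = 0.166 × 0.834 × (1.645/0.08)² = 58.54 — call this n₀.
Finite-population correction with N = 226: n = n₀ / (1 + (n₀−1)/N) = 58.54 / 1.255 = 46.65
Round up: n = 47.

47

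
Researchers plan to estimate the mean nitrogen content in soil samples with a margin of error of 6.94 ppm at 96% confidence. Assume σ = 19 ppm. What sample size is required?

32

For a mean, the margin of error is E = z·σ/√n, so n = (zσ/E)².
At 96% confidence, z = 2.054.
n = (2.054 × 19 / 6.94)² = 31.62
Round up: n = 32.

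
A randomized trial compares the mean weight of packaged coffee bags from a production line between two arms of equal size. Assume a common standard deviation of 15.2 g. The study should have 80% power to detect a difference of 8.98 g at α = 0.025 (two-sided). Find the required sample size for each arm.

For two equal groups, n per group = 2·((z_{α/2} + z_β)·σ/δ)².
z_{α/2} = 2.241; z_β = 0.842 (power 80%).
n = 2 × (3.083 × 15.2 / 8.98)² = 2 × 27.23 = 54.46
Round up: n = 55 per group.

55 per group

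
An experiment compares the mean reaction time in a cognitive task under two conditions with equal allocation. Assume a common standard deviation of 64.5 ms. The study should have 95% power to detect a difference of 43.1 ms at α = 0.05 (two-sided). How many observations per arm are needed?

For two equal groups, n per group = 2·((z_{α/2} + z_β)·σ/δ)².
z_{α/2} = 1.960; z_β = 1.645 (power 95%).
n = 2 × (3.605 × 64.5 / 43.1)² = 2 × 29.11 = 58.22
Round up: n = 59 per group.

59 per group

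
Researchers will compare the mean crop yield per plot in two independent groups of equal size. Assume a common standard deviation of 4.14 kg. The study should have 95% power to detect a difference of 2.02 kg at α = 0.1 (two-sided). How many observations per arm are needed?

91 per group

For two equal groups, n per group = 2·((z_{α/2} + z_β)·σ/δ)².
z_{α/2} = 1.645; z_β = 1.645 (power 95%).
n = 2 × (3.290 × 4.14 / 2.02)² = 2 × 45.47 = 90.94
Round up: n = 91 per group.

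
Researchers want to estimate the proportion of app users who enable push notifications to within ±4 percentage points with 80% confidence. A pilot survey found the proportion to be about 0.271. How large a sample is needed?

For a proportion with margin E = 0.04 at 80% confidence, z = 1.282.
n = p̂(1−p̂)(z/E)² = 0.271 × 0.729 × (1.282/0.04)² = 202.93
Round up: n = 203.

203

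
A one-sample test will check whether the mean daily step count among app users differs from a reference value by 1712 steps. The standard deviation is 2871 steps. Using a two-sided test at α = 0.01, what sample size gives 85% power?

For a one-sample z-test, n = ((z_{α/2} + z_β)·σ/δ)².
z_{α/2} = 2.576 (two-sided α = 0.01); z_β = 1.036 (power 85% → β = 0.15).
n = (3.612 × 2871 / 1712)² = 36.69
Round up: n = 37.

37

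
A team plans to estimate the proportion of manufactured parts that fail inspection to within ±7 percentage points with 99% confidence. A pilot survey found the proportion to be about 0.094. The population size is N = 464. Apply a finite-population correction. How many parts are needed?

For a proportion with margin E = 0.07 at 99% confidence, z = 2.576.
n = p̂(1−p̂)(z/E)² = 0.094 × 0.906 × (2.576/0.07)² = 115.33 — call this n₀.
Finite-population correction with N = 464: n = n₀ / (1 + (n₀−1)/N) = 115.33 / 1.246 = 92.56
Round up: n = 93.

93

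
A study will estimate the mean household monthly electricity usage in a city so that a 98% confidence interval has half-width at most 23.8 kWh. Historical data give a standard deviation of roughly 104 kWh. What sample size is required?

For a mean, the margin of error is E = z·σ/√n, so n = (zσ/E)².
At 98% confidence, z = 2.326.
n = (2.326 × 104 / 23.8)² = 103.31
Round up: n = 104.

104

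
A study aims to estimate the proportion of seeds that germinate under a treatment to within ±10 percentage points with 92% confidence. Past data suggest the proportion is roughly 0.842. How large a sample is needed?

n = 41

For a proportion with margin E = 0.1 at 92% confidence, z = 1.751.
n = p̂(1−p̂)(z/E)² = 0.842 × 0.158 × (1.751/0.1)² = 40.79
Round up: n = 41.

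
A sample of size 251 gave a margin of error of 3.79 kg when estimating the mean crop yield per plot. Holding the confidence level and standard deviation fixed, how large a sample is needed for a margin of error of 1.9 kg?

999

Margin of error scales as 1/√n, so n₂ = n₁·(E₁/E₂)².
n₂ = 251 × (3.79/1.9)² = 251 × 3.979 = 998.73
Round up: n₂ = 999.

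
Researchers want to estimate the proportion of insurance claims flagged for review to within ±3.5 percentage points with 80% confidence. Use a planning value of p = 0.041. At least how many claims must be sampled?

53

For a proportion with margin E = 0.035 at 80% confidence, z = 1.282.
n = p̂(1−p̂)(z/E)² = 0.041 × 0.959 × (1.282/0.035)² = 52.75
Round up: n = 53.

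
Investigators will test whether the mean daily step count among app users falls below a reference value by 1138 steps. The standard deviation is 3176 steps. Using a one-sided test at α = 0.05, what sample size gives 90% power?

67

For a one-sample z-test, n = ((z_α + z_β)·σ/δ)².
z_α = 1.645 (one-sided α = 0.05); z_β = 1.282 (power 90% → β = 0.1).
n = (2.927 × 3176 / 1138)² = 66.73
Round up: n = 67.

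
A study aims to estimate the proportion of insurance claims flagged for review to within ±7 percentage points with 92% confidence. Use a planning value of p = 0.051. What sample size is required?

For a proportion with margin E = 0.07 at 92% confidence, z = 1.751.
n = p̂(1−p̂)(z/E)² = 0.051 × 0.949 × (1.751/0.07)² = 30.28
Round up: n = 31.

31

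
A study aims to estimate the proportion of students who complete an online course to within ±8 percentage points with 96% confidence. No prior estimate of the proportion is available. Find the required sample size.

For a proportion with margin E = 0.08 at 96% confidence, z = 2.054.
With no prior estimate, use p = 0.5, which maximizes p(1−p) at 0.25.
n = 0.25 × (z/E)² = 0.25 × (2.054/0.08)² = 164.80
Round up: n = 165.

n = 165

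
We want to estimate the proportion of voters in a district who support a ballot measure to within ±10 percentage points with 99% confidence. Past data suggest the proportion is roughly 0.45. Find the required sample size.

165

For a proportion with margin E = 0.1 at 99% confidence, z = 2.576.
n = p̂(1−p̂)(z/E)² = 0.45 × 0.55 × (2.576/0.1)² = 164.24
Round up: n = 165.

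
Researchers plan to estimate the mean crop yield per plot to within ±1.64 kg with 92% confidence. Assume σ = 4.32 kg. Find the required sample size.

n = 22

For a mean, the margin of error is E = z·σ/√n, so n = (zσ/E)².
At 92% confidence, z = 1.751.
n = (1.751 × 4.32 / 1.64)² = 21.27
Round up: n = 22.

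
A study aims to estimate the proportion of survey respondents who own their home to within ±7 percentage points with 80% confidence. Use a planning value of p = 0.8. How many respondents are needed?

For a proportion with margin E = 0.07 at 80% confidence, z = 1.282.
n = p̂(1−p̂)(z/E)² = 0.8 × 0.2 × (1.282/0.07)² = 53.67
Round up: n = 54.

54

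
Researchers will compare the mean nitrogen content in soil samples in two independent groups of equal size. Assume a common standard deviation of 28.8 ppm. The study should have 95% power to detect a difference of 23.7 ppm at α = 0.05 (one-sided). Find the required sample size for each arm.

For two equal groups, n per group = 2·((z_α + z_β)·σ/δ)².
z_α = 1.645; z_β = 1.645 (power 95%).
n = 2 × (3.290 × 28.8 / 23.7)² = 2 × 15.98 = 31.96
Round up: n = 32 per group.

32 per group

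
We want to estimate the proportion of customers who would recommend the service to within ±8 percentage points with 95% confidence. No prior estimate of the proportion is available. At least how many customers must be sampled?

n = 151

For a proportion with margin E = 0.08 at 95% confidence, z = 1.960.
With no prior estimate, use p = 0.5, which maximizes p(1−p) at 0.25.
n = 0.25 × (z/E)² = 0.25 × (1.960/0.08)² = 150.06
Round up: n = 151.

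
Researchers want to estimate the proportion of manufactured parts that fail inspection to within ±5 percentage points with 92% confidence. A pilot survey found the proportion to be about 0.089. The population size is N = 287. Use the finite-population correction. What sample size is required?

For a proportion with margin E = 0.05 at 92% confidence, z = 1.751.
n = p̂(1−p̂)(z/E)² = 0.089 × 0.911 × (1.751/0.05)² = 99.44 — call this n₀.
Finite-population correction with N = 287: n = n₀ / (1 + (n₀−1)/N) = 99.44 / 1.343 = 74.04
Round up: n = 75.

n = 75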